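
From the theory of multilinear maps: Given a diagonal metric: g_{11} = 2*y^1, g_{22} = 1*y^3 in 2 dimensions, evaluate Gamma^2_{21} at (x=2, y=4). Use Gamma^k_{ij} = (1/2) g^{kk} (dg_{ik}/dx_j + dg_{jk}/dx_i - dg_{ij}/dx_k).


For a diagonal metric, Gamma^k_{ij} = (1/2) g^{kk} (dg_{ik}/dx_j + dg_{jk}/dx_i - dg_{ij}/dx_k).
The metric is diagonal, so g_{ab} = 0 for a != b.
At the given point: g_{11} = 8, g_{22} = 64
g^{22} = 1/64
dg_{22}/dx_1 = dg_{22}/dx_1 = 0
dg_{12}/dx_2 = 0 (off-diagonal)
dg_{21}/dx_2 = 0 (off-diagonal)
Numerator = 0 + 0 - 0 = 0
Gamma^2_{21} = 0 / (2 * 64) = 0

0


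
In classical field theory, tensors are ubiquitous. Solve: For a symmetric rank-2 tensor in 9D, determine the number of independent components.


A symmetric rank-2 tensor in d dimensions has d(d+1)/2 independent components.
d = 9
d(d+1)/2 = 9 * 10 / 2 = 90 / 2 = 45

45


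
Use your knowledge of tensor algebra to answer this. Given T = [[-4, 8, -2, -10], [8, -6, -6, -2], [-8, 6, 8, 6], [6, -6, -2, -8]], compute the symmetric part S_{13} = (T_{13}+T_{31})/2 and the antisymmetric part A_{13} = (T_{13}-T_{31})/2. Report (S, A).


T_{13} = -2
T_{31} = -8
S_{13} = (-2 + -8)/2 = -10/2 = -5
A_{13} = (-2 - -8)/2 = 6/2 = 3
Check: S + A = -5 + 3 = -2 = T_{13}.

(-5, 3)


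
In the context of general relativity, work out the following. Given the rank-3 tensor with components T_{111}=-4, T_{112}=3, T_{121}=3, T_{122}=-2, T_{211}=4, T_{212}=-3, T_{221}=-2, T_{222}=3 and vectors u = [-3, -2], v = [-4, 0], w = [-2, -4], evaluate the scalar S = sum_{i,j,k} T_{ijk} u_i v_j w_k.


S = sum over i,j,k of T_{ijk} u_i v_j w_k. Expanding all 8 terms:
T_{111}*u_1*v_1*w_1 = -4*-3*-4*-2 = 96  (running total: 96)
T_{112}*u_1*v_1*w_2 = 3*-3*-4*-4 = -144  (running total: -48)
T_{121}*u_1*v_2*w_1 = 3*-3*0*-2 = 0  (running total: -48)
T_{122}*u_1*v_2*w_2 = -2*-3*0*-4 = 0  (running total: -48)
T_{211}*u_2*v_1*w_1 = 4*-2*-4*-2 = -64  (running total: -112)
T_{212}*u_2*v_1*w_2 = -3*-2*-4*-4 = 96  (running total: -16)
T_{221}*u_2*v_2*w_1 = -2*-2*0*-2 = 0  (running total: -16)
T_{222}*u_2*v_2*w_2 = 3*-2*0*-4 = 0  (running total: -16)
S = -16

-16


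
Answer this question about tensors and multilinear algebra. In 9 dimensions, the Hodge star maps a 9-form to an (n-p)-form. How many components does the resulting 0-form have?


The Hodge dual of a p-form on an n-dimensional manifold is an (n-p)-form.
n = 9, p = 9, so dual degree = 9 - 9 = 0
The number of components is C(n, n-p) = C(9, 0) = 1

1


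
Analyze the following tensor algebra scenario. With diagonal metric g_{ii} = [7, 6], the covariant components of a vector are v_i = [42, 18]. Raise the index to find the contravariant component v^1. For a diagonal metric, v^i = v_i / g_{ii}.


To raise an index with a diagonal metric: v^i = v_i / g_{ii}.
For index 1: v_1 = 42, g_{11} = 7
v^1 = 42 / 7 = 6

6


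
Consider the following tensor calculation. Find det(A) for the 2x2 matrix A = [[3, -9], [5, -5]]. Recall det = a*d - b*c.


For a 2x2 matrix [[a, b], [c, d]], det = a*d - b*c.
a = 3, b = -9, c = 5, d = -5
a*d = 3 * -5 = -15
b*c = -9 * 5 = -45
det = -15 - -45 = 30

30


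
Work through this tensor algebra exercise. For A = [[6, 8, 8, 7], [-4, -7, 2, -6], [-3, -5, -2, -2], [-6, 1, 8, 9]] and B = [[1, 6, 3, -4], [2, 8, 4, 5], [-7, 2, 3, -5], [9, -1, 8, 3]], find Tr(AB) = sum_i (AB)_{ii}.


Tr(AB) = sum_i (AB)_{ii} where (AB)_{ii} = sum_k A_{ik} B_{ki}.
(AB)_{11} = 6*1 + 8*2 + 8*-7 + 7*9 = 29
(AB)_{22} = -4*6 + -7*8 + 2*2 + -6*-1 = -70
(AB)_{33} = -3*3 + -5*4 + -2*3 + -2*8 = -51
(AB)_{44} = -6*-4 + 1*5 + 8*-5 + 9*3 = 16
Tr(AB) = 29 + -70 + -51 + 16 = -76

-76


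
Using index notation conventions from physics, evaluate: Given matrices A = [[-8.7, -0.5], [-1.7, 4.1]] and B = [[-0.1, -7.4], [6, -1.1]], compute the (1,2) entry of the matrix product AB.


(AB)_{ij} = sum_k A_{ik} B_{kj}.
For i=1, j=2:
A_{11} * B_{12} = -8.7 * -7.4 = 64.38
A_{12} * B_{22} = -0.5 * -1.1 = 0.55
Sum = 64.38 + 0.55 = 64.93

64.93


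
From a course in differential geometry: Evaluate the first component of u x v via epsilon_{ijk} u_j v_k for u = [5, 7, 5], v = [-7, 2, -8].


(u x v)_1 = sum_{j,k} epsilon_{1jk} u_j v_k. Only permutations of (1,2,3) contribute; the two non-zero terms are:
eps_{123} u_2 v_3 = 1 * 7 * -8 = -56
eps_{132} u_3 v_2 = -1 * 5 * 2 = -10
(u x v)_1 = -66

-66


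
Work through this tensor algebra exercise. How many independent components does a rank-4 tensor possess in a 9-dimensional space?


The number of components of a rank-r tensor in d dimensions is d^r.
Here d = 9 and r = 4.
9^4 = 6561

6561


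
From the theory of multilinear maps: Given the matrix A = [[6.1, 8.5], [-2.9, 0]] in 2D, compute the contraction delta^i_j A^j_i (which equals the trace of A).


The contraction (trace) of a rank-2 tensor is the sum of its diagonal elements.
Diagonal entries: A[1,1] = 6.1, A[2,2] = 0
Tr(A) = 6.1 + 0 = 6.1

6.1


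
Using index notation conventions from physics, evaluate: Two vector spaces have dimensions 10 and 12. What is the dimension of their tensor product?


The dimension of a tensor product is the product of dimensions.
dim(V) = 10, dim(W) = 12
dim(V (x) W) = 10 * 12 = 120

120


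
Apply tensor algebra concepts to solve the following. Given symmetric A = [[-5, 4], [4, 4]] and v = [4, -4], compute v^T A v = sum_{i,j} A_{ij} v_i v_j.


First compute Av:
(Av)_1 = -5*4 + 4*-4 = -36
(Av)_2 = 4*4 + 4*-4 = 0
Av = [-36, 0]
Then v^T (Av) = 4*-36 + -4*0
= -144 + 0 = -144

-144


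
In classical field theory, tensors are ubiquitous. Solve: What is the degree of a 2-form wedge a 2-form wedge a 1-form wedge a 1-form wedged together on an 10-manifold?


The degree of a wedge product is the sum of the degrees of the individual forms.
Degrees: 2, 2, 1, 1
Total degree = 2 + 2 + 1 + 1 = 6

6


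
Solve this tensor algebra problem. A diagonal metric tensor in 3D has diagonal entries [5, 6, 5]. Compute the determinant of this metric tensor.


For a diagonal metric, the determinant is the product of diagonal entries.
Diagonal entries: 5, 6, 5
det(g) = 5 * 6 * 5 = 150

150


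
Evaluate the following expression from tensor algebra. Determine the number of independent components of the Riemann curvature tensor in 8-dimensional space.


The Riemann tensor in d dimensions has d^2(d^2 - 1)/12 independent components.
d = 8, so d^2 = 64
d^2 - 1 = 63
d^2(d^2 - 1) = 64 * 63 = 4032
Divide by 12: 4032 / 12 = 336

336


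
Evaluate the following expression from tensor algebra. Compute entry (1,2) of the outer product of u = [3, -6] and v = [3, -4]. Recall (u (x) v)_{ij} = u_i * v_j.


The outer product entry T_{ij} = u_i * v_j.
We need i=1, j=2.
u_1 = 3, v_2 = -4
T_{1,2} = 3 * -4 = -12

-12


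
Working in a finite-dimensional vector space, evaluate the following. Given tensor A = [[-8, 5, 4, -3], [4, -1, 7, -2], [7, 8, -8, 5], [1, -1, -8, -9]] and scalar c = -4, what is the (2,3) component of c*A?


Scalar multiplication: (cA)_{ij} = c * A_{ij}.
c = -4
A_{23} = 7
(cA)_{23} = -4 * 7 = -28

-28


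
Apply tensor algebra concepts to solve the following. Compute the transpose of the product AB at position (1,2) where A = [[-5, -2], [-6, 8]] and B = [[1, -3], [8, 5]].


(AB)^T_{ij} = (AB)_{ji} = sum_k A_{jk} B_{ki}.
For i=1, j=2 we need (AB)_{21}:
A_{21} * B_{11} = -6 * 1 = -6
A_{22} * B_{21} = 8 * 8 = 64
Sum = -6 + 64 = 58

58


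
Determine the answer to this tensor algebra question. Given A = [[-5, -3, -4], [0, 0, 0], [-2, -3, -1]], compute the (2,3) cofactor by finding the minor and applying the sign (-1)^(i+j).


To find cofactor C_{23}, delete row 2 and column 3.
The resulting 2x2 submatrix is: [[-5, -3], [-2, -3]]
Minor M_{23} = -5*-3 - -3*-2
  = 15 - 6 = 9
Sign = (-1)^(2+3) = (-1)^5 = -1
Cofactor C_{23} = -1 * 9 = -9

-9


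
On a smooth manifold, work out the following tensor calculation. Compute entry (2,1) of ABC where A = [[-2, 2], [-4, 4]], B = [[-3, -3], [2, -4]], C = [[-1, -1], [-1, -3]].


(ABC)_{21} = sum_m (AB)_{2m} C_{m1}. First compute row 2 of AB.
(AB)_{21} = -4*-3 + 4*2 = 20
(AB)_{22} = -4*-3 + 4*-4 = -4
Now contract with column 1 of C:
(AB)_{21} * C_{11} = 20 * -1 = -20
(AB)_{22} * C_{21} = -4 * -1 = 4
(ABC)_{21} = -20 + 4 = -16

-16


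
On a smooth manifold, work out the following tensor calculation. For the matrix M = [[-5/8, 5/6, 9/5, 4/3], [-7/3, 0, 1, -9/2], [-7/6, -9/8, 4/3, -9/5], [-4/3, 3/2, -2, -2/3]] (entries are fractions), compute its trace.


The trace is the sum of diagonal entries.
Diagonal: M[1,1] = -5/8, M[2,2] = 0, M[3,3] = 4/3, M[4,4] = -2/3
Tr(M) = -5/8 + 0 + 4/3 + -2/3
Computing step by step:
After adding M[1,1]: -5/8
After adding M[2,2]: -5/8
After adding M[3,3]: 17/24
After adding M[4,4]: 1/24
Tr(M) = 1/24

1/24


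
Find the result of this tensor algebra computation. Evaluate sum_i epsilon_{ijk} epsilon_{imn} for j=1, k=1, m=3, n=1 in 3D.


Using the identity: epsilon_{ijk} epsilon_{imn} = delta_{jm} delta_{kn} - delta_{jn} delta_{km}.
delta_{13} = 0
delta_{11} = 1
delta_{11} = 1
delta_{13} = 0
Result = 0 * 1 - 1 * 0 = 0 - 0 = 0

0


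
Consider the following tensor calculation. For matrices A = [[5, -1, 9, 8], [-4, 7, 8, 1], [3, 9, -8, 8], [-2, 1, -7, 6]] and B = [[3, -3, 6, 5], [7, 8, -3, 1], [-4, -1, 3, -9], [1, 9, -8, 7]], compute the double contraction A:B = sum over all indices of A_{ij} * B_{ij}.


A:B = sum over all i,j of A_{ij} * B_{ij}.
Row 1: 5*3=15, -1*-3=3, 9*6=54, 8*5=40 => row sum = 112
Row 2: -4*7=-28, 7*8=56, 8*-3=-24, 1*1=1 => row sum = 5
Row 3: 3*-4=-12, 9*-1=-9, -8*3=-24, 8*-9=-72 => row sum = -117
Row 4: -2*1=-2, 1*9=9, -7*-8=56, 6*7=42 => row sum = 105
Total = 112 + 5 + -117 + 105 = 105

105


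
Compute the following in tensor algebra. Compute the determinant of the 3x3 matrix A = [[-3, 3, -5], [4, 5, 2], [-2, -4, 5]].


Expanding along the first row, det(A) = a11*M_11 - a12*M_12 + a13*M_13, where M_1j is the (1,j) minor.
Minor M_11 = 5*5 - 2*-4 = 33
Minor M_12 = 4*5 - 2*-2 = 24
Minor M_13 = 4*-4 - 5*-2 = -6
det = -3*(33) - 3*(24) + -5*(-6)
    = -99 - 72 + 30
    = -141

-141


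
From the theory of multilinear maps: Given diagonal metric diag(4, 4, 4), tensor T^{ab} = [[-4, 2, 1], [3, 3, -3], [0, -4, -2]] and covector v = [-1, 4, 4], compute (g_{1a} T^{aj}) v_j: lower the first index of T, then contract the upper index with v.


Step 1: lower the first index. For a diagonal metric, g_{ia} T^{aj} = g_{ii} T^{ij} (no sum on i).
g_{11} = 4
S_1{}^1 = 4 * T^{11} = 4 * -4 = -16
S_1{}^2 = 4 * T^{12} = 4 * 2 = 8
S_1{}^3 = 4 * T^{13} = 4 * 1 = 4
Step 2: contract S_1{}^j with v_j.
S_1{}^1 * v_1 = -16 * -1 = 16
S_1{}^2 * v_2 = 8 * 4 = 32
S_1{}^3 * v_3 = 4 * 4 = 16
Result = 16 + 32 + 16 = 64

64


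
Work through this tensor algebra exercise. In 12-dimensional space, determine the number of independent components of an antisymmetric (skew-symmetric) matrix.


An antisymmetric rank-2 tensor satisfies A_{ij} = -A_{ji}, so diagonal entries are zero.
The independent components are the upper-triangular entries: C(n, 2) = n(n-1)/2.
n = 12
C(12, 2) = 12 * 11 / 2 = 132 / 2 = 66

66


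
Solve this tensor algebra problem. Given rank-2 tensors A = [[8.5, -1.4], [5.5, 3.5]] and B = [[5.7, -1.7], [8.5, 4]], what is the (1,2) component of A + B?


Tensor addition is component-wise: (A + B)_{ij} = A_{ij} + B_{ij}.
A_{12} = -1.4
B_{12} = -1.7
(A + B)_{12} = -1.4 + -1.7 = -3.1

-3.1


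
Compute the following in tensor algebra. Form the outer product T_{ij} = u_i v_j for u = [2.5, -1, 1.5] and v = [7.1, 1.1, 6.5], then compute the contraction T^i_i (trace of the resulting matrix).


The outer product gives T_{ij} = u_i v_j.
The trace (contraction) is Tr(T) = sum_i T_{ii} = sum_i u_i v_i.
Diagonal entries:
T_{11} = u_1 * v_1 = 2.5 * 7.1 = 17.75
T_{22} = u_2 * v_2 = -1 * 1.1 = -1.1
T_{33} = u_3 * v_3 = 1.5 * 6.5 = 9.75
Tr(T) = 17.75 + -1.1 + 9.75 = 26.4

26.4


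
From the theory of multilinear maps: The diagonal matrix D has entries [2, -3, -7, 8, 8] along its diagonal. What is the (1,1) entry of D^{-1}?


For a diagonal matrix, the inverse has entries (D^{-1})_{ii} = 1/d_{ii}.
The diagonal entries are: d_{11} = 2, d_{22} = -3, d_{33} = -7, d_{44} = 8, d_{55} = 8
We need (D^{-1})_{11} = 1/d_{11} = 1/2 = 1/2

1/2


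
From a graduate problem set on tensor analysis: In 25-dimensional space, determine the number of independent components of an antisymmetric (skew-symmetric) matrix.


An antisymmetric rank-2 tensor satisfies A_{ij} = -A_{ji}, so diagonal entries are zero.
The independent components are the upper-triangular entries: C(n, 2) = n(n-1)/2.
n = 25
C(25, 2) = 25 * 24 / 2 = 600 / 2 = 300

300


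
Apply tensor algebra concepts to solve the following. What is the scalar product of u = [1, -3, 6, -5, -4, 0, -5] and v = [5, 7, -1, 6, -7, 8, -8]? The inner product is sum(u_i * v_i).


The inner product u . v = sum of u_i * v_i.
Term-by-term: 1 * 5, -3 * 7, 6 * -1, -5 * 6, -4 * -7, 0 * 8, -5 * -8
Products: 5, -21, -6, -30, 28, 0, 40
Sum = 5 + -21 + -6 + -30 + 28 + 0 + 40 = 16

16


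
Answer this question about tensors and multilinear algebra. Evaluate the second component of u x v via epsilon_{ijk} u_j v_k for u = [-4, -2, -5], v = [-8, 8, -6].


(u x v)_2 = sum_{j,k} epsilon_{2jk} u_j v_k. Only permutations of (1,2,3) contribute; the two non-zero terms are:
eps_{213} u_1 v_3 = -1 * -4 * -6 = -24
eps_{231} u_3 v_1 = 1 * -5 * -8 = 40
(u x v)_2 = 16

16


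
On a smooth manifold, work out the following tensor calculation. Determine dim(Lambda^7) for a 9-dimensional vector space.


The dimension of the space of p-forms on an n-dimensional space is C(n, p).
n = 9, p = 7
C(9, 7) = 9! / (7! * 2!) = 36

36


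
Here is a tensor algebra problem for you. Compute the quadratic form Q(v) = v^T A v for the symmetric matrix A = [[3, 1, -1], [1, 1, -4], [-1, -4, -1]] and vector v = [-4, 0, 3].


First compute Av:
(Av)_1 = 3*-4 + 1*0 + -1*3 = -15
(Av)_2 = 1*-4 + 1*0 + -4*3 = -16
(Av)_3 = -1*-4 + -4*0 + -1*3 = 1
Av = [-15, -16, 1]
Then v^T (Av) = -4*-15 + 0*-16 + 3*1
= 60 + 0 + 3 = 63

63


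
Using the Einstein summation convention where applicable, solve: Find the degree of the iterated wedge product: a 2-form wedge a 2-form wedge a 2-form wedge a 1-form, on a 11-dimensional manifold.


The degree of a wedge product is the sum of the degrees of the individual forms.
Degrees: 2, 2, 2, 1
Total degree = 2 + 2 + 2 + 1 = 7

7


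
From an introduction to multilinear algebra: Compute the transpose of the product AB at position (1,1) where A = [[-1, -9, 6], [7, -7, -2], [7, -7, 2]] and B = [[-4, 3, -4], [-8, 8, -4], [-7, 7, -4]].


(AB)^T_{ij} = (AB)_{ji} = sum_k A_{jk} B_{ki}.
For i=1, j=1 we need (AB)_{11}:
A_{11} * B_{11} = -1 * -4 = 4
A_{12} * B_{21} = -9 * -8 = 72
A_{13} * B_{31} = 6 * -7 = -42
Sum = 4 + 72 + -42 = 34

34


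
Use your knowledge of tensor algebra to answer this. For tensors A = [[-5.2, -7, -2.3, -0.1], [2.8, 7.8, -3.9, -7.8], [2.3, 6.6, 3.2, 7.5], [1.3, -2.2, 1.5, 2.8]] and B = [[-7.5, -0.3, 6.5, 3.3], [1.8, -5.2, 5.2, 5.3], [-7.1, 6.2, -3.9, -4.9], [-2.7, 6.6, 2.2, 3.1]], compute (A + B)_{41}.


Tensor addition is component-wise: (A + B)_{ij} = A_{ij} + B_{ij}.
A_{41} = 1.3
B_{41} = -2.7
(A + B)_{41} = 1.3 + -2.7 = -1.4

-1.4


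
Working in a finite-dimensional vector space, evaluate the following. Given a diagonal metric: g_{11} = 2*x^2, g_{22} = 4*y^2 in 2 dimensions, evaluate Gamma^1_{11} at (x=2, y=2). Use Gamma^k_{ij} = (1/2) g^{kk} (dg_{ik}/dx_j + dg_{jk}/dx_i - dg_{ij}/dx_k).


For a diagonal metric, Gamma^k_{ij} = (1/2) g^{kk} (dg_{ik}/dx_j + dg_{jk}/dx_i - dg_{ij}/dx_k).
The metric is diagonal, so g_{ab} = 0 for a != b.
At the given point: g_{11} = 8, g_{22} = 16
g^{11} = 1/8
dg_{11}/dx_1 = dg_{11}/dx_1 = 8
dg_{11}/dx_1 = dg_{11}/dx_1 = 8
dg_{11}/dx_1 = dg_{11}/dx_1 = 8
Numerator = 8 + 8 - 8 = 8
Gamma^1_{11} = 8 / (2 * 8) = 1/2

1/2


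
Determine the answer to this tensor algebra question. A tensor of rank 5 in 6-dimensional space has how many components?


The number of components of a rank-r tensor in d dimensions is d^r.
Here d = 6 and r = 5.
6^5 = 7776

7776


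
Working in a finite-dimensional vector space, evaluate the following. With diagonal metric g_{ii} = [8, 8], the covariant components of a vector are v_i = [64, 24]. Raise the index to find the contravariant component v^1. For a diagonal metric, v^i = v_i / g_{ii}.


To raise an index with a diagonal metric: v^i = v_i / g_{ii}.
For index 1: v_1 = 64, g_{11} = 8
v^1 = 64 / 8 = 8

8


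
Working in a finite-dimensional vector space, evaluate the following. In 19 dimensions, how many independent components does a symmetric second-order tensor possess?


A symmetric rank-2 tensor in d dimensions has d(d+1)/2 independent components.
d = 19
d(d+1)/2 = 19 * 20 / 2 = 380 / 2 = 190

190


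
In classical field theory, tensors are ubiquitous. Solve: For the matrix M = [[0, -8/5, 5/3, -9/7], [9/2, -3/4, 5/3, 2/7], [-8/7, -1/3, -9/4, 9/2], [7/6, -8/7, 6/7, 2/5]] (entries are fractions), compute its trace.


The trace is the sum of diagonal entries.
Diagonal: M[1,1] = 0, M[2,2] = -3/4, M[3,3] = -9/4, M[4,4] = 2/5
Tr(M) = 0 + -3/4 + -9/4 + 2/5
Computing step by step:
After adding M[1,1]: 0
After adding M[2,2]: -3/4
After adding M[3,3]: -3
After adding M[4,4]: -13/5
Tr(M) = -13/5

-13/5


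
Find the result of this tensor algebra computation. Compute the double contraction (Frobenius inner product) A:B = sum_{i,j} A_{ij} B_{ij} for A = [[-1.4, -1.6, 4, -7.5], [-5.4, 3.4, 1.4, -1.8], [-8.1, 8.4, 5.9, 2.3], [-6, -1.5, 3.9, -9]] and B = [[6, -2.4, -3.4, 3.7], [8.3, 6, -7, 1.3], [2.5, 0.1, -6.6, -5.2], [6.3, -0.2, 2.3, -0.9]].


A:B = sum over all i,j of A_{ij} * B_{ij}.
Row 1: -1.4*6=-8.4, -1.6*-2.4=3.84, 4*-3.4=-13.6, -7.5*3.7=-27.75 => row sum = -45.91
Row 2: -5.4*8.3=-44.82, 3.4*6=20.4, 1.4*-7=-9.8, -1.8*1.3=-2.34 => row sum = -36.56
Row 3: -8.1*2.5=-20.25, 8.4*0.1=0.84, 5.9*-6.6=-38.94, 2.3*-5.2=-11.96 => row sum = -70.31
Row 4: -6*6.3=-37.8, -1.5*-0.2=0.3, 3.9*2.3=8.97, -9*-0.9=8.1 => row sum = -20.43
Total = -45.91 + -36.56 + -70.31 + -20.43 = -173.21

-173.21


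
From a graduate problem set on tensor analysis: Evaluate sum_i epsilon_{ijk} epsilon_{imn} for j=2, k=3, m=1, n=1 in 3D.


Using the identity: epsilon_{ijk} epsilon_{imn} = delta_{jm} delta_{kn} - delta_{jn} delta_{km}.
delta_{21} = 0
delta_{31} = 0
delta_{21} = 0
delta_{31} = 0
Result = 0 * 0 - 0 * 0 = 0 - 0 = 0

0


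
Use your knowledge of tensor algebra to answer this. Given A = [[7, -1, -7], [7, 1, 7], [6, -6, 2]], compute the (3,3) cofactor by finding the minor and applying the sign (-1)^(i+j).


To find cofactor C_{33}, delete row 3 and column 3.
The resulting 2x2 submatrix is: [[7, -1], [7, 1]]
Minor M_{33} = 7*1 - -1*7
  = 7 - -7 = 14
Sign = (-1)^(3+3) = (-1)^6 = 1
Cofactor C_{33} = 1 * 14 = 14

14


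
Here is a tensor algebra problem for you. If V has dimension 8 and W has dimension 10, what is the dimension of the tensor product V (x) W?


The dimension of a tensor product is the product of dimensions.
dim(V) = 8, dim(W) = 10
dim(V (x) W) = 8 * 10 = 80

80


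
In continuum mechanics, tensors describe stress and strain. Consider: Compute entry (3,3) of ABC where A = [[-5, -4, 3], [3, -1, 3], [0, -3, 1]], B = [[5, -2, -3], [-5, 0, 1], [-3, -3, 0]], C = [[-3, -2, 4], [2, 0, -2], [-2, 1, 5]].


(ABC)_{33} = sum_m (AB)_{3m} C_{m3}. First compute row 3 of AB.
(AB)_{31} = 0*5 + -3*-5 + 1*-3 = 12
(AB)_{32} = 0*-2 + -3*0 + 1*-3 = -3
(AB)_{33} = 0*-3 + -3*1 + 1*0 = -3
Now contract with column 3 of C:
(AB)_{31} * C_{13} = 12 * 4 = 48
(AB)_{32} * C_{23} = -3 * -2 = 6
(AB)_{33} * C_{33} = -3 * 5 = -15
(ABC)_{33} = 48 + 6 + -15 = 39

39


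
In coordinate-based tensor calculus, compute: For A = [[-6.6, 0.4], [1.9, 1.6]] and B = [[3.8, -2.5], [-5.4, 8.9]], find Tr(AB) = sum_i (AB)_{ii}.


Tr(AB) = sum_i (AB)_{ii} where (AB)_{ii} = sum_k A_{ik} B_{ki}.
(AB)_{11} = -6.6*3.8 + 0.4*-5.4 = -27.24
(AB)_{22} = 1.9*-2.5 + 1.6*8.9 = 9.49
Tr(AB) = -27.24 + 9.49 = -17.75

-17.75


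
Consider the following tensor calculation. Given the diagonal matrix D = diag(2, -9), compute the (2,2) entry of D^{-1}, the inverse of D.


For a diagonal matrix, the inverse has entries (D^{-1})_{ii} = 1/d_{ii}.
The diagonal entries are: d_{11} = 2, d_{22} = -9
We need (D^{-1})_{22} = 1/d_{22} = 1/-9 = -1/9

-1/9


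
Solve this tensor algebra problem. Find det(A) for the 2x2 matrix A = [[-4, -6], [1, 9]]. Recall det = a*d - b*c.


For a 2x2 matrix [[a, b], [c, d]], det = a*d - b*c.
a = -4, b = -6, c = 1, d = 9
a*d = -4 * 9 = -36
b*c = -6 * 1 = -6
det = -36 - -6 = -30

-30


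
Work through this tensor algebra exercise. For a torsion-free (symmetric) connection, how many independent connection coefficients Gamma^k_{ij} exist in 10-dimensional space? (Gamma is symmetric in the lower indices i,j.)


Christoffel symbols Gamma^k_{ij} are symmetric in i,j, so there are d * d(d+1)/2 independent symbols.
d = 10
d(d+1)/2 = 10 * 11 / 2 = 55
Total = 10 * 55 = 550

550


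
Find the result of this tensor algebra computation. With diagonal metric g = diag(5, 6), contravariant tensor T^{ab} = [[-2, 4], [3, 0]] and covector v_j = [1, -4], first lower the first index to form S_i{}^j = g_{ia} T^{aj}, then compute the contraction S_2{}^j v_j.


Step 1: lower the first index. For a diagonal metric, g_{ia} T^{aj} = g_{ii} T^{ij} (no sum on i).
g_{22} = 6
S_2{}^1 = 6 * T^{21} = 6 * 3 = 18
S_2{}^2 = 6 * T^{22} = 6 * 0 = 0
Step 2: contract S_2{}^j with v_j.
S_2{}^1 * v_1 = 18 * 1 = 18
S_2{}^2 * v_2 = 0 * -4 = 0
Result = 18 + 0 = 18

18


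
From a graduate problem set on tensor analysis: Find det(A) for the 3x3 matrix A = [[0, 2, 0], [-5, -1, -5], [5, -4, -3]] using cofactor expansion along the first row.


Expanding along the first row, det(A) = a11*M_11 - a12*M_12 + a13*M_13, where M_1j is the (1,j) minor.
Minor M_11 = -1*-3 - -5*-4 = -17
Minor M_12 = -5*-3 - -5*5 = 40
Minor M_13 = -5*-4 - -1*5 = 25
det = 0*(-17) - 2*(40) + 0*(25)
    = 0 - 80 + 0
    = -80

-80


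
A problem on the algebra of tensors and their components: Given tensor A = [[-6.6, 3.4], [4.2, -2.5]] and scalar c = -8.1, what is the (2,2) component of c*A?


Scalar multiplication: (cA)_{ij} = c * A_{ij}.
c = -8.1
A_{22} = -2.5
(cA)_{22} = -8.1 * -2.5 = 20.25

20.25


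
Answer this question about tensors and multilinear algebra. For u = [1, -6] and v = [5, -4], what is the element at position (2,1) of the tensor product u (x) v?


The outer product entry T_{ij} = u_i * v_j.
We need i=2, j=1.
u_2 = -6, v_1 = 5
T_{2,1} = -6 * 5 = -30

-30


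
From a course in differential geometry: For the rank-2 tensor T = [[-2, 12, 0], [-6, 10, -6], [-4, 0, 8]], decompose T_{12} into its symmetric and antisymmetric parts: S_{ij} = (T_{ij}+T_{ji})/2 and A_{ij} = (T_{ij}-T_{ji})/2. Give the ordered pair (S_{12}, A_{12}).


T_{12} = 12
T_{21} = -6
S_{12} = (12 + -6)/2 = 6/2 = 3
A_{12} = (12 - -6)/2 = 18/2 = 9
Check: S + A = 3 + 9 = 12 = T_{12}.

(3, 9)


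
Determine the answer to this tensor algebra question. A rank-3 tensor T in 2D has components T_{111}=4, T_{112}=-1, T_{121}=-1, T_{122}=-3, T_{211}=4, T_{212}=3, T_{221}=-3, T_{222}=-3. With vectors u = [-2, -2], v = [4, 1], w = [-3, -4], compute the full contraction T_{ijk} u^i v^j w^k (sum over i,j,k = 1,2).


S = sum over i,j,k of T_{ijk} u_i v_j w_k. Expanding all 8 terms:
T_{111}*u_1*v_1*w_1 = 4*-2*4*-3 = 96  (running total: 96)
T_{112}*u_1*v_1*w_2 = -1*-2*4*-4 = -32  (running total: 64)
T_{121}*u_1*v_2*w_1 = -1*-2*1*-3 = -6  (running total: 58)
T_{122}*u_1*v_2*w_2 = -3*-2*1*-4 = -24  (running total: 34)
T_{211}*u_2*v_1*w_1 = 4*-2*4*-3 = 96  (running total: 130)
T_{212}*u_2*v_1*w_2 = 3*-2*4*-4 = 96  (running total: 226)
T_{221}*u_2*v_2*w_1 = -3*-2*1*-3 = -18  (running total: 208)
T_{222}*u_2*v_2*w_2 = -3*-2*1*-4 = -24  (running total: 184)
S = 184

184


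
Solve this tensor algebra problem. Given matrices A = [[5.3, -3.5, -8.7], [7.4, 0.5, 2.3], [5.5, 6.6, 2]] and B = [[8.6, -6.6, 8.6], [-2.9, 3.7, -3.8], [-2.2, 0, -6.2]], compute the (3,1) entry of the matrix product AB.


(AB)_{ij} = sum_k A_{ik} B_{kj}.
For i=3, j=1:
A_{31} * B_{11} = 5.5 * 8.6 = 47.3
A_{32} * B_{21} = 6.6 * -2.9 = -19.14
A_{33} * B_{31} = 2 * -2.2 = -4.4
Sum = 47.3 + -19.14 + -4.4 = 23.76

23.76


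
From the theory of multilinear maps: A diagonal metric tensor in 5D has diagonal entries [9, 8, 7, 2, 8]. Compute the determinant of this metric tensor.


For a diagonal metric, the determinant is the product of diagonal entries.
Diagonal entries: 9, 8, 7, 2, 8
det(g) = 9 * 8 * 7 * 2 * 8 = 8064

8064


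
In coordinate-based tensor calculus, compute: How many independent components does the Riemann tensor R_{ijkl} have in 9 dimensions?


The Riemann tensor in d dimensions has d^2(d^2 - 1)/12 independent components.
d = 9, so d^2 = 81
d^2 - 1 = 80
d^2(d^2 - 1) = 81 * 80 = 6480
Divide by 12: 6480 / 12 = 540

540


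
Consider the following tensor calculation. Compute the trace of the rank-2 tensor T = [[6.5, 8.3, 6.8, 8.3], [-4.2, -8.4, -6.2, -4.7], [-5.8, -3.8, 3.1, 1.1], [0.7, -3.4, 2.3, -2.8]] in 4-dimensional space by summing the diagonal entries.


The contraction (trace) of a rank-2 tensor is the sum of its diagonal elements.
Diagonal entries: A[1,1] = 6.5, A[2,2] = -8.4, A[3,3] = 3.1, A[4,4] = -2.8
Tr(A) = 6.5 + -8.4 + 3.1 + -2.8 = -1.6

-1.6


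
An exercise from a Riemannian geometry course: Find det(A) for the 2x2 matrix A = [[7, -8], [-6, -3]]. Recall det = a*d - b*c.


For a 2x2 matrix [[a, b], [c, d]], det = a*d - b*c.
a = 7, b = -8, c = -6, d = -3
a*d = 7 * -3 = -21
b*c = -8 * -6 = 48
det = -21 - 48 = -69

-69


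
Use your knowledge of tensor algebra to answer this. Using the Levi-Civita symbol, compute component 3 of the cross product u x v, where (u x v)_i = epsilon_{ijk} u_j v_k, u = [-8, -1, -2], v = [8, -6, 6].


(u x v)_3 = sum_{j,k} epsilon_{3jk} u_j v_k. Only permutations of (1,2,3) contribute; the two non-zero terms are:
eps_{312} u_1 v_2 = 1 * -8 * -6 = 48
eps_{321} u_2 v_1 = -1 * -1 * 8 = 8
(u x v)_3 = 56

56


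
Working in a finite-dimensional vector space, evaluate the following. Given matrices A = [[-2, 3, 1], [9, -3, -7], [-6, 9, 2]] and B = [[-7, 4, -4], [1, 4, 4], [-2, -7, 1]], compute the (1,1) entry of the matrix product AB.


(AB)_{ij} = sum_k A_{ik} B_{kj}.
For i=1, j=1:
A_{11} * B_{11} = -2 * -7 = 14
A_{12} * B_{21} = 3 * 1 = 3
A_{13} * B_{31} = 1 * -2 = -2
Sum = 14 + 3 + -2 = 15

15


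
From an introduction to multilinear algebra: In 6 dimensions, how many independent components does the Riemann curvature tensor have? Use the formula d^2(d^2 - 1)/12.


The Riemann tensor in d dimensions has d^2(d^2 - 1)/12 independent components.
d = 6, so d^2 = 36
d^2 - 1 = 35
d^2(d^2 - 1) = 36 * 35 = 1260
Divide by 12: 1260 / 12 = 105

105


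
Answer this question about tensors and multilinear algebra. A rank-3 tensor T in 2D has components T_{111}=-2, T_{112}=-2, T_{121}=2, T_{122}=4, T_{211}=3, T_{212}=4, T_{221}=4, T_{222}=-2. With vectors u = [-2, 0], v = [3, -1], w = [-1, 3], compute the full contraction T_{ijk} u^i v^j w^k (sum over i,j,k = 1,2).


S = sum over i,j,k of T_{ijk} u_i v_j w_k. Expanding all 8 terms:
T_{111}*u_1*v_1*w_1 = -2*-2*3*-1 = -12  (running total: -12)
T_{112}*u_1*v_1*w_2 = -2*-2*3*3 = 36  (running total: 24)
T_{121}*u_1*v_2*w_1 = 2*-2*-1*-1 = -4  (running total: 20)
T_{122}*u_1*v_2*w_2 = 4*-2*-1*3 = 24  (running total: 44)
T_{211}*u_2*v_1*w_1 = 3*0*3*-1 = 0  (running total: 44)
T_{212}*u_2*v_1*w_2 = 4*0*3*3 = 0  (running total: 44)
T_{221}*u_2*v_2*w_1 = 4*0*-1*-1 = 0  (running total: 44)
T_{222}*u_2*v_2*w_2 = -2*0*-1*3 = 0  (running total: 44)
S = 44

44


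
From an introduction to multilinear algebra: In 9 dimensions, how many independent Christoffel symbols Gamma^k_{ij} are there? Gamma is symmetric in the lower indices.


Christoffel symbols Gamma^k_{ij} are symmetric in i,j, so there are d * d(d+1)/2 independent symbols.
d = 9
d(d+1)/2 = 9 * 10 / 2 = 45
Total = 9 * 45 = 405

405


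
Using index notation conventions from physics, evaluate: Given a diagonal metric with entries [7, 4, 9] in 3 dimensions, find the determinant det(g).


For a diagonal metric, the determinant is the product of diagonal entries.
Diagonal entries: 7, 4, 9
det(g) = 7 * 4 * 9 = 252

252


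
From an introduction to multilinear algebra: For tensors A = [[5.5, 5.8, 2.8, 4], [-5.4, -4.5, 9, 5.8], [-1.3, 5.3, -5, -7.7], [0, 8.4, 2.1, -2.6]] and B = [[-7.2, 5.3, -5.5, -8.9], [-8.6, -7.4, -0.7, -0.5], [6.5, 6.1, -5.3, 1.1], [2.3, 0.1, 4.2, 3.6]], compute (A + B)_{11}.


Tensor addition is component-wise: (A + B)_{ij} = A_{ij} + B_{ij}.
A_{11} = 5.5
B_{11} = -7.2
(A + B)_{11} = 5.5 + -7.2 = -1.7

-1.7


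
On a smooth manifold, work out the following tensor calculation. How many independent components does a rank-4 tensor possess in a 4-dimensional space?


The number of components of a rank-r tensor in d dimensions is d^r.
Here d = 4 and r = 4.
4^4 = 256

256


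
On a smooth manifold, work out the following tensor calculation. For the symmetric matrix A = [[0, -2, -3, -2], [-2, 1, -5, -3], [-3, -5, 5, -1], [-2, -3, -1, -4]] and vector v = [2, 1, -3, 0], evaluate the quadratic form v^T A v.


First compute Av:
(Av)_1 = 0*2 + -2*1 + -3*-3 + -2*0 = 7
(Av)_2 = -2*2 + 1*1 + -5*-3 + -3*0 = 12
(Av)_3 = -3*2 + -5*1 + 5*-3 + -1*0 = -26
(Av)_4 = -2*2 + -3*1 + -1*-3 + -4*0 = -4
Av = [7, 12, -26, -4]
Then v^T (Av) = 2*7 + 1*12 + -3*-26 + 0*-4
= 14 + 12 + 78 + 0 = 104

104


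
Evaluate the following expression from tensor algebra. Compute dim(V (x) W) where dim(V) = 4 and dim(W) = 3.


The dimension of a tensor product is the product of dimensions.
dim(V) = 4, dim(W) = 3
dim(V (x) W) = 4 * 3 = 12

12


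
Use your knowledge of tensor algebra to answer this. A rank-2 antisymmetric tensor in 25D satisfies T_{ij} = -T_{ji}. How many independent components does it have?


An antisymmetric rank-2 tensor satisfies A_{ij} = -A_{ji}, so diagonal entries are zero.
The independent components are the upper-triangular entries: C(n, 2) = n(n-1)/2.
n = 25
C(25, 2) = 25 * 24 / 2 = 600 / 2 = 300

300


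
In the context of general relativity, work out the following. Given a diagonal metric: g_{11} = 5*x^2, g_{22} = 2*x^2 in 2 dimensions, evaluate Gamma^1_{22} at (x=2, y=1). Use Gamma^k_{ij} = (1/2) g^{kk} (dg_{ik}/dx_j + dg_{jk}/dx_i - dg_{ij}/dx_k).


For a diagonal metric, Gamma^k_{ij} = (1/2) g^{kk} (dg_{ik}/dx_j + dg_{jk}/dx_i - dg_{ij}/dx_k).
The metric is diagonal, so g_{ab} = 0 for a != b.
At the given point: g_{11} = 20, g_{22} = 8
g^{11} = 1/20
dg_{21}/dx_2 = 0 (off-diagonal)
dg_{21}/dx_2 = 0 (off-diagonal)
dg_{22}/dx_1 = dg_{22}/dx_1 = 8
Numerator = 0 + 0 - 8 = -8
Gamma^1_{22} = -8 / (2 * 20) = -1/5

-1/5


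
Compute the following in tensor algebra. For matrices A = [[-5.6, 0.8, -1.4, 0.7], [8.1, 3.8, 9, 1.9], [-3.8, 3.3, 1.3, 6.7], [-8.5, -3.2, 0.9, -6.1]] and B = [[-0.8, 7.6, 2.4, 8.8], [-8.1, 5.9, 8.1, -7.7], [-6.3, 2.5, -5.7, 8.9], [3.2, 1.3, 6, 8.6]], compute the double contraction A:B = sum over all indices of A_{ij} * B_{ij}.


A:B = sum over all i,j of A_{ij} * B_{ij}.
Row 1: -5.6*-0.8=4.48, 0.8*7.6=6.08, -1.4*2.4=-3.36, 0.7*8.8=6.16 => row sum = 13.36
Row 2: 8.1*-8.1=-65.61, 3.8*5.9=22.42, 9*8.1=72.9, 1.9*-7.7=-14.63 => row sum = 15.08
Row 3: -3.8*-6.3=23.94, 3.3*2.5=8.25, 1.3*-5.7=-7.41, 6.7*8.9=59.63 => row sum = 84.41
Row 4: -8.5*3.2=-27.2, -3.2*1.3=-4.16, 0.9*6=5.4, -6.1*8.6=-52.46 => row sum = -78.42
Total = 13.36 + 15.08 + 84.41 + -78.42 = 34.43

34.43


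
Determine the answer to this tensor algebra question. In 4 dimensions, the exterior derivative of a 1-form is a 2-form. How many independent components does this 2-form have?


The exterior derivative of a p-form is a (p+1)-form.
Its number of independent components is C(n, p+1).
n = 4, p+1 = 2
C(4, 2) = 6

6


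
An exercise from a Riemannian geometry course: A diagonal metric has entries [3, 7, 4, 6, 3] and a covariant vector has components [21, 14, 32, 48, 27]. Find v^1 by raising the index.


To raise an index with a diagonal metric: v^i = v_i / g_{ii}.
For index 1: v_1 = 21, g_{11} = 3
v^1 = 21 / 3 = 7

7


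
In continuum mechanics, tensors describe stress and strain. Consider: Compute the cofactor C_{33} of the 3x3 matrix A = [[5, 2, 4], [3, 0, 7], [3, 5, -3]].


To find cofactor C_{33}, delete row 3 and column 3.
The resulting 2x2 submatrix is: [[5, 2], [3, 0]]
Minor M_{33} = 5*0 - 2*3
  = 0 - 6 = -6
Sign = (-1)^(3+3) = (-1)^6 = 1
Cofactor C_{33} = 1 * -6 = -6

-6


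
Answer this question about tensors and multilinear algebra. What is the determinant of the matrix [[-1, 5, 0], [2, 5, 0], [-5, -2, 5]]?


Expanding along the first row, det(A) = a11*M_11 - a12*M_12 + a13*M_13, where M_1j is the (1,j) minor.
Minor M_11 = 5*5 - 0*-2 = 25
Minor M_12 = 2*5 - 0*-5 = 10
Minor M_13 = 2*-2 - 5*-5 = 21
det = -1*(25) - 5*(10) + 0*(21)
    = -25 - 50 + 0
    = -75

-75


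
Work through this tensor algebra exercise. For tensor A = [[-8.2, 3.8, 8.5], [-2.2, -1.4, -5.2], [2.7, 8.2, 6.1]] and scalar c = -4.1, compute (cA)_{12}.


Scalar multiplication: (cA)_{ij} = c * A_{ij}.
c = -4.1
A_{12} = 3.8
(cA)_{12} = -4.1 * 3.8 = -15.58

-15.58


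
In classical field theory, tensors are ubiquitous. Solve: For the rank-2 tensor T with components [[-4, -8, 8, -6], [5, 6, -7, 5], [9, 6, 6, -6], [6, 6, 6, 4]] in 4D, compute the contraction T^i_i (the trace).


The contraction (trace) of a rank-2 tensor is the sum of its diagonal elements.
Diagonal entries: A[1,1] = -4, A[2,2] = 6, A[3,3] = 6, A[4,4] = 4
Tr(A) = -4 + 6 + 6 + 4 = 12

12


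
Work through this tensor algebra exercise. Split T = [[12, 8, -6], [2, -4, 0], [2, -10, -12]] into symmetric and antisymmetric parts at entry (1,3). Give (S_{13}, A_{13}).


T_{13} = -6
T_{31} = 2
S_{13} = (-6 + 2)/2 = -4/2 = -2
A_{13} = (-6 - 2)/2 = -8/2 = -4
Check: S + A = -2 + -4 = -6 = T_{13}.

(-2, -4)


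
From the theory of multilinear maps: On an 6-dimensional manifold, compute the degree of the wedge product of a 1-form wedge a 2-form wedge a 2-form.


The degree of a wedge product is the sum of the degrees of the individual forms.
Degrees: 1, 2, 2
Total degree = 1 + 2 + 2 = 5

5


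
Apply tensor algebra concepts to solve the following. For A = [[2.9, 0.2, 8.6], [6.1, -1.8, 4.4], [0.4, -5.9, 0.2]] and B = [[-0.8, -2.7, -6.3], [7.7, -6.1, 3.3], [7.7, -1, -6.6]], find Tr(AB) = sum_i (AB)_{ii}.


Tr(AB) = sum_i (AB)_{ii} where (AB)_{ii} = sum_k A_{ik} B_{ki}.
(AB)_{11} = 2.9*-0.8 + 0.2*7.7 + 8.6*7.7 = 65.44
(AB)_{22} = 6.1*-2.7 + -1.8*-6.1 + 4.4*-1 = -9.89
(AB)_{33} = 0.4*-6.3 + -5.9*3.3 + 0.2*-6.6 = -23.31
Tr(AB) = 65.44 + -9.89 + -23.31 = 32.24

32.24


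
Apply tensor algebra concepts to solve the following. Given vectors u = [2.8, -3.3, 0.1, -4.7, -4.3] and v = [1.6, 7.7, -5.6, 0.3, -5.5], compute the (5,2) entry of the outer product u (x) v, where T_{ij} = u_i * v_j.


The outer product entry T_{ij} = u_i * v_j.
We need i=5, j=2.
u_5 = -4.3, v_2 = 7.7
T_{5,2} = -4.3 * 7.7 = -33.11

-33.11


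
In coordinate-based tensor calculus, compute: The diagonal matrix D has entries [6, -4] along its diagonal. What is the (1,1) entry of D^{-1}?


For a diagonal matrix, the inverse has entries (D^{-1})_{ii} = 1/d_{ii}.
The diagonal entries are: d_{11} = 6, d_{22} = -4
We need (D^{-1})_{11} = 1/d_{11} = 1/6 = 1/6

1/6


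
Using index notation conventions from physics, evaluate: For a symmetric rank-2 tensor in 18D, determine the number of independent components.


A symmetric rank-2 tensor in d dimensions has d(d+1)/2 independent components.
d = 18
d(d+1)/2 = 18 * 19 / 2 = 342 / 2 = 171

171


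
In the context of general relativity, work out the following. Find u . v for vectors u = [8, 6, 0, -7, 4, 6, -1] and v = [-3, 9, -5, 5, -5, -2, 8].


The inner product u . v = sum of u_i * v_i.
Term-by-term: 8 * -3, 6 * 9, 0 * -5, -7 * 5, 4 * -5, 6 * -2, -1 * 8
Products: -24, 54, 0, -35, -20, -12, -8
Sum = -24 + 54 + 0 + -35 + -20 + -12 + -8 = -45

-45


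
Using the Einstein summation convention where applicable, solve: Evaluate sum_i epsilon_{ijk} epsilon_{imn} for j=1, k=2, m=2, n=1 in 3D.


Using the identity: epsilon_{ijk} epsilon_{imn} = delta_{jm} delta_{kn} - delta_{jn} delta_{km}.
delta_{12} = 0
delta_{21} = 0
delta_{11} = 1
delta_{22} = 1
Result = 0 * 0 - 1 * 1 = 0 - 1 = -1

-1


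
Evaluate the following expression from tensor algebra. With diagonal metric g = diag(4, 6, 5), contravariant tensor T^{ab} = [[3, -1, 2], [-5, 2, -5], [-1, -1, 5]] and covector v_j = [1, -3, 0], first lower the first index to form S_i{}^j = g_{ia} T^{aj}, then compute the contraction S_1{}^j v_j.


Step 1: lower the first index. For a diagonal metric, g_{ia} T^{aj} = g_{ii} T^{ij} (no sum on i).
g_{11} = 4
S_1{}^1 = 4 * T^{11} = 4 * 3 = 12
S_1{}^2 = 4 * T^{12} = 4 * -1 = -4
S_1{}^3 = 4 * T^{13} = 4 * 2 = 8
Step 2: contract S_1{}^j with v_j.
S_1{}^1 * v_1 = 12 * 1 = 12
S_1{}^2 * v_2 = -4 * -3 = 12
S_1{}^3 * v_3 = 8 * 0 = 0
Result = 12 + 12 + 0 = 24

24


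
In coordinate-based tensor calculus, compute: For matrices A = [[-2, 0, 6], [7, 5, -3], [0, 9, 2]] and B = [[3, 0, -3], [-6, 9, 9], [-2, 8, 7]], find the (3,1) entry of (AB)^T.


(AB)^T_{ij} = (AB)_{ji} = sum_k A_{jk} B_{ki}.
For i=3, j=1 we need (AB)_{13}:
A_{11} * B_{13} = -2 * -3 = 6
A_{12} * B_{23} = 0 * 9 = 0
A_{13} * B_{33} = 6 * 7 = 42
Sum = 6 + 0 + 42 = 48

48


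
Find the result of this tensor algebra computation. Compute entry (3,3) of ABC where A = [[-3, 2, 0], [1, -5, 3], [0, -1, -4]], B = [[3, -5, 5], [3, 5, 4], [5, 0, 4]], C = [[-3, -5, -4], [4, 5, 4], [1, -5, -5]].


(ABC)_{33} = sum_m (AB)_{3m} C_{m3}. First compute row 3 of AB.
(AB)_{31} = 0*3 + -1*3 + -4*5 = -23
(AB)_{32} = 0*-5 + -1*5 + -4*0 = -5
(AB)_{33} = 0*5 + -1*4 + -4*4 = -20
Now contract with column 3 of C:
(AB)_{31} * C_{13} = -23 * -4 = 92
(AB)_{32} * C_{23} = -5 * 4 = -20
(AB)_{33} * C_{33} = -20 * -5 = 100
(ABC)_{33} = 92 + -20 + 100 = 172

172


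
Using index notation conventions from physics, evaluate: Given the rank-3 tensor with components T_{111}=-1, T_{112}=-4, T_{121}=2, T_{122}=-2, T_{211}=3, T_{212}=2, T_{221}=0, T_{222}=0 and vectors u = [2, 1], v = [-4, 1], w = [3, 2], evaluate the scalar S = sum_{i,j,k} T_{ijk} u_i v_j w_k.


S = sum over i,j,k of T_{ijk} u_i v_j w_k. Expanding all 8 terms:
T_{111}*u_1*v_1*w_1 = -1*2*-4*3 = 24  (running total: 24)
T_{112}*u_1*v_1*w_2 = -4*2*-4*2 = 64  (running total: 88)
T_{121}*u_1*v_2*w_1 = 2*2*1*3 = 12  (running total: 100)
T_{122}*u_1*v_2*w_2 = -2*2*1*2 = -8  (running total: 92)
T_{211}*u_2*v_1*w_1 = 3*1*-4*3 = -36  (running total: 56)
T_{212}*u_2*v_1*w_2 = 2*1*-4*2 = -16  (running total: 40)
T_{221}*u_2*v_2*w_1 = 0*1*1*3 = 0  (running total: 40)
T_{222}*u_2*v_2*w_2 = 0*1*1*2 = 0  (running total: 40)
S = 40

40


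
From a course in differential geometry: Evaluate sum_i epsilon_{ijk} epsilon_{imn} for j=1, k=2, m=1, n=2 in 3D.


Using the identity: epsilon_{ijk} epsilon_{imn} = delta_{jm} delta_{kn} - delta_{jn} delta_{km}.
delta_{11} = 1
delta_{22} = 1
delta_{12} = 0
delta_{21} = 0
Result = 1 * 1 - 0 * 0 = 1 - 0 = 1

1


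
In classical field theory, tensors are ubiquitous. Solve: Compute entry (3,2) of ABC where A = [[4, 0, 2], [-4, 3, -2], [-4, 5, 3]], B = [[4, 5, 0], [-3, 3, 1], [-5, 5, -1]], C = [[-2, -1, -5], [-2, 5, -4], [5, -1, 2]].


(ABC)_{32} = sum_m (AB)_{3m} C_{m2}. First compute row 3 of AB.
(AB)_{31} = -4*4 + 5*-3 + 3*-5 = -46
(AB)_{32} = -4*5 + 5*3 + 3*5 = 10
(AB)_{33} = -4*0 + 5*1 + 3*-1 = 2
Now contract with column 2 of C:
(AB)_{31} * C_{12} = -46 * -1 = 46
(AB)_{32} * C_{22} = 10 * 5 = 50
(AB)_{33} * C_{32} = 2 * -1 = -2
(ABC)_{32} = 46 + 50 + -2 = 94

94


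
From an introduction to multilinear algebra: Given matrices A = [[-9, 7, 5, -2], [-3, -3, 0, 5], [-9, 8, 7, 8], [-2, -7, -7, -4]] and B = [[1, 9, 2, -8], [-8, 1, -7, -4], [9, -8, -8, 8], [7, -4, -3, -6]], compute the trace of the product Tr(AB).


Tr(AB) = sum_i (AB)_{ii} where (AB)_{ii} = sum_k A_{ik} B_{ki}.
(AB)_{11} = -9*1 + 7*-8 + 5*9 + -2*7 = -34
(AB)_{22} = -3*9 + -3*1 + 0*-8 + 5*-4 = -50
(AB)_{33} = -9*2 + 8*-7 + 7*-8 + 8*-3 = -154
(AB)_{44} = -2*-8 + -7*-4 + -7*8 + -4*-6 = 12
Tr(AB) = -34 + -50 + -154 + 12 = -226

-226
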